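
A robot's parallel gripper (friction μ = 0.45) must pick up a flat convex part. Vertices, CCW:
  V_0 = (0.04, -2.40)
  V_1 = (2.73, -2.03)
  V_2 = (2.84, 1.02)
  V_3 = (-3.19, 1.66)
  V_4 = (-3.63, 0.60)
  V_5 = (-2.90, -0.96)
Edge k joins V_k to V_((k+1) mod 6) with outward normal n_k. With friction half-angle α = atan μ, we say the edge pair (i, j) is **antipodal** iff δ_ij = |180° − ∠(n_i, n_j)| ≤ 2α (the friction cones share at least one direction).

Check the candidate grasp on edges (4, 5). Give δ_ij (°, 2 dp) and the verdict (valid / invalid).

α = atan 0.45 = 24.23°;  2α = 48.46°
edge 4: e_4 = (+0.73, -1.56);  n_4 = (-0.9057, -0.4238)
edge 5: e_5 = (+2.94, -1.44);  n_5 = (-0.4399, -0.8981)
∠(n_4, n_5) = 38.83°
δ = |180° − 38.83°| = 141.17°
141.17° > 2α = 48.46°  →  invalid

δ = 141.17°, invalid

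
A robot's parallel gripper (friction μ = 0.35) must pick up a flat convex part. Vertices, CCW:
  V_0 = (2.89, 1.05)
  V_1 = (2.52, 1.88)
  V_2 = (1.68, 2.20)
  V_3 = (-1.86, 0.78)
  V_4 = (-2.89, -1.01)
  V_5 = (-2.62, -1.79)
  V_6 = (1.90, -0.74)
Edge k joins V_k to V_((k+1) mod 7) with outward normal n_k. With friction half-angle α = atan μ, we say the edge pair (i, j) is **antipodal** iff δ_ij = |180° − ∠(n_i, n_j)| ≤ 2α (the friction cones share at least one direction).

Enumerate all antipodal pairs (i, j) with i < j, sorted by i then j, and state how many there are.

count = 4; pairs: (0,4), (1,5), (2,5), (3,6)

α = atan 0.35 = 19.29°;  2α = 38.58°
n_0 = (+0.9134, +0.4072)
n_1 = (+0.3560, +0.9345)
n_2 = (-0.3723, +0.9281)
n_3 = (-0.8667, +0.4987)
n_4 = (-0.9450, -0.3271)
n_5 = (+0.2263, -0.9741)
n_6 = (+0.8751, -0.4840)
  (0,1): δ = 134.88°  ·
  (0,2): δ = 92.17°  ·
  (0,3): δ = 53.94°  ·
  (0,4): δ = 4.93°  ✓
  (0,5): δ = 79.05°  ·
  (0,6): δ = 127.03°  ·
  (1,2): δ = 137.29°  ·
  (1,3): δ = 99.06°  ·
  (1,4): δ = 50.05°  ·
  (1,5): δ = 33.93°  ✓
  (1,6): δ = 81.91°  ·
  (2,3): δ = 141.77°  ·
  (2,4): δ = 92.76°  ·
  (2,5): δ = 8.78°  ✓
  (2,6): δ = 39.20°  ·
  (3,4): δ = 130.99°  ·
  (3,5): δ = 47.01°  ·
  (3,6): δ = 0.97°  ✓
  (4,5): δ = 96.02°  ·
  (4,6): δ = 48.04°  ·
  (5,6): δ = 132.02°  ·
antipodal pairs: 4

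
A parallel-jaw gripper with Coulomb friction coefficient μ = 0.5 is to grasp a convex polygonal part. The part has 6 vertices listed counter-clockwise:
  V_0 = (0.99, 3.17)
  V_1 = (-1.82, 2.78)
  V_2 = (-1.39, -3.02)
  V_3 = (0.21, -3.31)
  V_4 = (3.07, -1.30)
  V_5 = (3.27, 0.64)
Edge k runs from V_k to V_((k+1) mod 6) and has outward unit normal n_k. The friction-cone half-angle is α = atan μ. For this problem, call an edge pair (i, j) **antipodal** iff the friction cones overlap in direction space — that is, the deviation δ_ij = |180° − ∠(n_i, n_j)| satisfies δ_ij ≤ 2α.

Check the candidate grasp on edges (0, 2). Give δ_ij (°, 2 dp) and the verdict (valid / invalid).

δ = 18.17°, valid

α = atan 0.5 = 26.57°;  2α = 53.13°
edge 0: e_0 = (-2.81, -0.39);  n_0 = (-0.1375, +0.9905)
edge 2: e_2 = (+1.60, -0.29);  n_2 = (-0.1783, -0.9840)
∠(n_0, n_2) = 161.83°
δ = |180° − 161.83°| = 18.17°
18.17° ≤ 2α = 53.13°  →  valid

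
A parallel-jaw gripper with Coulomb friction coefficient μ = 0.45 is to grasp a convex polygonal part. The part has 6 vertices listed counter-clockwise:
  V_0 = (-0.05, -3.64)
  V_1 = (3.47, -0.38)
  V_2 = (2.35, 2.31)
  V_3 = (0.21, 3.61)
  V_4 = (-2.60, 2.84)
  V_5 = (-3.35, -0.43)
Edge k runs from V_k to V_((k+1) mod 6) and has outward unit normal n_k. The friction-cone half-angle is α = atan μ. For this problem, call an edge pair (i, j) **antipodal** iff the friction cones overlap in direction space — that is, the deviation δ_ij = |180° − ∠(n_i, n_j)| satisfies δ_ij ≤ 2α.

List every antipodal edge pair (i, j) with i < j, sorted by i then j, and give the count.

α = atan 0.45 = 24.23°;  2α = 48.46°
n_0 = (+0.6795, -0.7337)
n_1 = (+0.9232, +0.3844)
n_2 = (+0.5192, +0.8547)
n_3 = (-0.2643, +0.9644)
n_4 = (-0.9747, +0.2236)
n_5 = (-0.6973, -0.7168)
  (0,1): δ = 110.20°  ·
  (0,2): δ = 74.08°  ·
  (0,3): δ = 27.48°  ✓
  (0,4): δ = 34.28°  ✓
  (0,5): δ = 92.99°  ·
  (1,2): δ = 143.88°  ·
  (1,3): δ = 97.28°  ·
  (1,4): δ = 35.52°  ✓
  (1,5): δ = 23.19°  ✓
  (2,3): δ = 133.40°  ·
  (2,4): δ = 71.64°  ·
  (2,5): δ = 12.93°  ✓
  (3,4): δ = 118.24°  ·
  (3,5): δ = 59.53°  ·
  (4,5): δ = 121.29°  ·
antipodal pairs: 5

count = 5; pairs: (0,3), (0,4), (1,4), (1,5), (2,5)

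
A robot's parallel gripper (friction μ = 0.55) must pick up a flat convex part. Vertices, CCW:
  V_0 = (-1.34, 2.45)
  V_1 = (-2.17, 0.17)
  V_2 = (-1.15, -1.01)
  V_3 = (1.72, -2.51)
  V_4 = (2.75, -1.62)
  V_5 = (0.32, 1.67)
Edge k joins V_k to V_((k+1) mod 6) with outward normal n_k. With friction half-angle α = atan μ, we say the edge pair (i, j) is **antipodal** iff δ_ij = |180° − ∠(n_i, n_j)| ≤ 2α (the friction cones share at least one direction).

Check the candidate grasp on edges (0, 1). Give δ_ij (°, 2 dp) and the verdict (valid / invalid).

δ = 119.16°, invalid

α = atan 0.55 = 28.81°;  2α = 57.62°
edge 0: e_0 = (-0.83, -2.28);  n_0 = (-0.9397, +0.3421)
edge 1: e_1 = (+1.02, -1.18);  n_1 = (-0.7565, -0.6540)
∠(n_0, n_1) = 60.84°
δ = |180° − 60.84°| = 119.16°
119.16° > 2α = 57.62°  →  invalid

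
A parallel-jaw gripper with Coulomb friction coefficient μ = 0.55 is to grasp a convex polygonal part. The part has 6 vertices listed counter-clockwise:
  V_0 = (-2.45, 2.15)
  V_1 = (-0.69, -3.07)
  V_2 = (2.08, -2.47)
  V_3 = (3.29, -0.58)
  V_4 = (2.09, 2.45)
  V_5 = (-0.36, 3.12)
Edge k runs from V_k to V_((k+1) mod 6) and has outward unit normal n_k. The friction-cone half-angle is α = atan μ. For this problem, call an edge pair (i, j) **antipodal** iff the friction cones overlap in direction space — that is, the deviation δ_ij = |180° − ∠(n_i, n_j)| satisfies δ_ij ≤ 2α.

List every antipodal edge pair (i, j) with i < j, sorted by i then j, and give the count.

count = 6; pairs: (0,2), (0,3), (0,4), (1,4), (1,5), (2,5)

α = atan 0.55 = 28.81°;  2α = 57.62°
n_0 = (-0.9476, -0.3195)
n_1 = (+0.2117, -0.9773)
n_2 = (+0.8422, -0.5392)
n_3 = (+0.9297, +0.3682)
n_4 = (+0.2638, +0.9646)
n_5 = (-0.4210, +0.9071)
  (0,1): δ = 96.41°  ·
  (0,2): δ = 51.26°  ✓
  (0,3): δ = 2.97°  ✓
  (0,4): δ = 56.07°  ✓
  (0,5): δ = 96.26°  ·
  (1,2): δ = 134.85°  ·
  (1,3): δ = 80.62°  ·
  (1,4): δ = 27.52°  ✓
  (1,5): δ = 12.67°  ✓
  (2,3): δ = 125.77°  ·
  (2,4): δ = 72.67°  ·
  (2,5): δ = 32.48°  ✓
  (3,4): δ = 126.90°  ·
  (3,5): δ = 86.71°  ·
  (4,5): δ = 139.81°  ·
antipodal pairs: 6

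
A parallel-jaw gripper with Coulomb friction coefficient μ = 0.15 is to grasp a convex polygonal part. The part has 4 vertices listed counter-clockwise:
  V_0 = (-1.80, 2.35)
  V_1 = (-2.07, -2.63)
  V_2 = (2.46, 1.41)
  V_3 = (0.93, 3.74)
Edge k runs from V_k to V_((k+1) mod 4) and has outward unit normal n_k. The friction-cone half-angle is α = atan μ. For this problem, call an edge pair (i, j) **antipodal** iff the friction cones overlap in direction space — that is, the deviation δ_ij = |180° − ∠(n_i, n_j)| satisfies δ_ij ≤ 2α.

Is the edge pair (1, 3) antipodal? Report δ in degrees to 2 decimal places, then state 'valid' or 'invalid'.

δ = 14.74°, valid

α = atan 0.15 = 8.53°;  2α = 17.06°
edge 1: e_1 = (+4.53, +4.04);  n_1 = (+0.6656, -0.7463)
edge 3: e_3 = (-2.73, -1.39);  n_3 = (-0.4537, +0.8911)
∠(n_1, n_3) = 165.26°
δ = |180° − 165.26°| = 14.74°
14.74° ≤ 2α = 17.06°  →  valid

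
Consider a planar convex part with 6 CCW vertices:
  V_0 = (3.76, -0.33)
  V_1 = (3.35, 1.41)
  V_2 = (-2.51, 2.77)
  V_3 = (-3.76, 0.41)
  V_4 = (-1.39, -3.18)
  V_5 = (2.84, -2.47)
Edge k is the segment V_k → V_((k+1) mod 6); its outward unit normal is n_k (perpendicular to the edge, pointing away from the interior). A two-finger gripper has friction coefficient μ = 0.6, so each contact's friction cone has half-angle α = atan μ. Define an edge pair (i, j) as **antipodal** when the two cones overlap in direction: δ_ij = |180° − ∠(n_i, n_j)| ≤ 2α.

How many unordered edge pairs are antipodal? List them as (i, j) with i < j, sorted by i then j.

count = 7; pairs: (0,2), (0,3), (1,3), (1,4), (2,4), (2,5), (3,5)

α = atan 0.6 = 30.96°;  2α = 61.93°
n_0 = (+0.9733, +0.2294)
n_1 = (+0.2261, +0.9741)
n_2 = (-0.8837, +0.4681)
n_3 = (-0.8345, -0.5509)
n_4 = (+0.1655, -0.9862)
n_5 = (+0.9187, -0.3950)
  (0,1): δ = 116.32°  ·
  (0,2): δ = 41.17°  ✓
  (0,3): δ = 20.17°  ✓
  (0,4): δ = 86.27°  ·
  (0,5): δ = 143.48°  ·
  (1,2): δ = 104.84°  ·
  (1,3): δ = 43.50°  ✓
  (1,4): δ = 22.59°  ✓
  (1,5): δ = 79.80°  ·
  (2,3): δ = 118.66°  ·
  (2,4): δ = 52.56°  ✓
  (2,5): δ = 4.65°  ✓
  (3,4): δ = 113.90°  ·
  (3,5): δ = 56.69°  ✓
  (4,5): δ = 122.79°  ·
antipodal pairs: 7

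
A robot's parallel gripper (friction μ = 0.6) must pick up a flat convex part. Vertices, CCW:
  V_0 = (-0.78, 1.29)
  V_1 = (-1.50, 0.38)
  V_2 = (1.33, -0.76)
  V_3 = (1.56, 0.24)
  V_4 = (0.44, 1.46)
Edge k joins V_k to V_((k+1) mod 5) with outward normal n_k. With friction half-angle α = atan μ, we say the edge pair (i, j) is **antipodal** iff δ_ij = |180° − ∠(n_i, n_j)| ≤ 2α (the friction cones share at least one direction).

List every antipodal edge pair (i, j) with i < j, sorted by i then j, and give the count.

count = 3; pairs: (0,2), (1,3), (1,4)

α = atan 0.6 = 30.96°;  2α = 61.93°
n_0 = (-0.7842, +0.6205)
n_1 = (-0.3737, -0.9276)
n_2 = (+0.9746, -0.2241)
n_3 = (+0.7367, +0.6763)
n_4 = (-0.1380, +0.9904)
  (0,1): δ = 73.59°  ·
  (0,2): δ = 25.40°  ✓
  (0,3): δ = 80.90°  ·
  (0,4): δ = 136.28°  ·
  (1,2): δ = 81.01°  ·
  (1,3): δ = 25.51°  ✓
  (1,4): δ = 29.87°  ✓
  (2,3): δ = 124.49°  ·
  (2,4): δ = 69.11°  ·
  (3,4): δ = 124.62°  ·
antipodal pairs: 3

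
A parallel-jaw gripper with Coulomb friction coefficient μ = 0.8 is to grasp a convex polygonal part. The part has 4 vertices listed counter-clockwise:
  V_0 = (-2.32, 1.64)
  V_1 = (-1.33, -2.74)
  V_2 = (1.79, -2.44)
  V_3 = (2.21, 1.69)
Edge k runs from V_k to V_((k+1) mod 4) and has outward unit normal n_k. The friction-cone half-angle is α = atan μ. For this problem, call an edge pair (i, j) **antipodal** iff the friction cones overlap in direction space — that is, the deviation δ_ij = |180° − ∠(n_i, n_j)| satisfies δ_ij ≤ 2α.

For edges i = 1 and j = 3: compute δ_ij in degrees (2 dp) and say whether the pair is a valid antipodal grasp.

δ = 4.86°, valid

α = atan 0.8 = 38.66°;  2α = 77.32°
edge 1: e_1 = (+3.12, +0.30);  n_1 = (+0.0957, -0.9954)
edge 3: e_3 = (-4.53, -0.05);  n_3 = (-0.0110, +0.9999)
∠(n_1, n_3) = 175.14°
δ = |180° − 175.14°| = 4.86°
4.86° ≤ 2α = 77.32°  →  valid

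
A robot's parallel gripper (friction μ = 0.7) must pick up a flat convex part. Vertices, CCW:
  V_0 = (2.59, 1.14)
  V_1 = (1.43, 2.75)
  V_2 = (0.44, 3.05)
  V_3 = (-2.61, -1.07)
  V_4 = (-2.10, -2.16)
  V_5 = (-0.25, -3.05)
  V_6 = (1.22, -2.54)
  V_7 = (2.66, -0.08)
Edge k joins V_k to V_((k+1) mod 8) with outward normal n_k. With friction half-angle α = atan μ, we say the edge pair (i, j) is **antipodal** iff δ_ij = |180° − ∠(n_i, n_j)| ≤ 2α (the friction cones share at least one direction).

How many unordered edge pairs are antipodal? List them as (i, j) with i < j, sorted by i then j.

count = 11; pairs: (0,3), (0,4), (1,3), (1,4), (1,5), (2,5), (2,6), (2,7), (3,6), (3,7), (4,7)

α = atan 0.7 = 34.99°;  2α = 69.98°
n_0 = (+0.8113, +0.5846)
n_1 = (+0.2900, +0.9570)
n_2 = (-0.8037, +0.5950)
n_3 = (-0.9058, -0.4238)
n_4 = (-0.4335, -0.9011)
n_5 = (+0.3278, -0.9448)
n_6 = (+0.8630, -0.5052)
n_7 = (+0.9984, +0.0573)
  (0,1): δ = 142.63°  ·
  (0,2): δ = 72.28°  ·
  (0,3): δ = 10.70°  ✓
  (0,4): δ = 28.54°  ✓
  (0,5): δ = 73.36°  ·
  (0,6): δ = 113.88°  ·
  (0,7): δ = 147.51°  ·
  (1,2): δ = 109.65°  ·
  (1,3): δ = 48.07°  ✓
  (1,4): δ = 8.83°  ✓
  (1,5): δ = 35.99°  ✓
  (1,6): δ = 76.52°  ·
  (1,7): δ = 110.14°  ·
  (2,3): δ = 118.41°  ·
  (2,4): δ = 79.18°  ·
  (2,5): δ = 34.35°  ✓
  (2,6): δ = 6.17°  ✓
  (2,7): δ = 39.80°  ✓
  (3,4): δ = 140.77°  ·
  (3,5): δ = 95.94°  ·
  (3,6): δ = 55.42°  ✓
  (3,7): δ = 21.79°  ✓
  (4,5): δ = 135.18°  ·
  (4,6): δ = 94.65°  ·
  (4,7): δ = 61.02°  ✓
  (5,6): δ = 139.48°  ·
  (5,7): δ = 105.85°  ·
  (6,7): δ = 146.37°  ·
antipodal pairs: 11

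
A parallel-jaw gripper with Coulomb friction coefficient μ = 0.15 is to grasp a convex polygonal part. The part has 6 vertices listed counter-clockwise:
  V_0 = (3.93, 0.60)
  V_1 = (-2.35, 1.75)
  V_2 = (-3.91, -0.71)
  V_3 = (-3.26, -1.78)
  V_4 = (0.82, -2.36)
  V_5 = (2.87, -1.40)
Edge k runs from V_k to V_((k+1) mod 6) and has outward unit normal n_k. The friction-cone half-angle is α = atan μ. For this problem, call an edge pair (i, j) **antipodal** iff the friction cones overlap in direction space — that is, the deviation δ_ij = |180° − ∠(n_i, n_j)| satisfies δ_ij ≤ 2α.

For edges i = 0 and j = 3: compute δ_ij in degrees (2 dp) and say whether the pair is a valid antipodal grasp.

δ = 2.29°, valid

α = atan 0.15 = 8.53°;  2α = 17.06°
edge 0: e_0 = (-6.28, +1.15);  n_0 = (+0.1801, +0.9836)
edge 3: e_3 = (+4.08, -0.58);  n_3 = (-0.1407, -0.9900)
∠(n_0, n_3) = 177.71°
δ = |180° − 177.71°| = 2.29°
2.29° ≤ 2α = 17.06°  →  valid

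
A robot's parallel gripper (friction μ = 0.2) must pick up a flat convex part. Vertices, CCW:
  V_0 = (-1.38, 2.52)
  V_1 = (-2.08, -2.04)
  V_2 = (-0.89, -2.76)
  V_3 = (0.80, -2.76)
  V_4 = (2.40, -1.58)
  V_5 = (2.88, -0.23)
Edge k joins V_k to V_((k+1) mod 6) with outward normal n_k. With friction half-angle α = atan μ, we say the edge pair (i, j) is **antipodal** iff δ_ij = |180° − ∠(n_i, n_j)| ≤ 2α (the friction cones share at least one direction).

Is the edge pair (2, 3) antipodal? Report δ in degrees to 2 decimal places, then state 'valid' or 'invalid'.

α = atan 0.2 = 11.31°;  2α = 22.62°
edge 2: e_2 = (+1.69, +0.00);  n_2 = (+0.0000, -1.0000)
edge 3: e_3 = (+1.60, +1.18);  n_3 = (+0.5935, -0.8048)
∠(n_2, n_3) = 36.41°
δ = |180° − 36.41°| = 143.59°
143.59° > 2α = 22.62°  →  invalid

δ = 143.59°, invalid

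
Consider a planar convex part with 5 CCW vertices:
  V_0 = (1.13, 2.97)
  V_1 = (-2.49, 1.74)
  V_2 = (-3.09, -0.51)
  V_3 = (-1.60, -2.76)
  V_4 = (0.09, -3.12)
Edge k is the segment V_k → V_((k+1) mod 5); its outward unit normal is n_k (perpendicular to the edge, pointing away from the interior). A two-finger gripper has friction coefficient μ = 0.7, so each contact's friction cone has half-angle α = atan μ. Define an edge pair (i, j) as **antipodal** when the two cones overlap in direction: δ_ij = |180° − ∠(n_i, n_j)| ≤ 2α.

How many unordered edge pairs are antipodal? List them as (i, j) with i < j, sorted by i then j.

α = atan 0.7 = 34.99°;  2α = 69.98°
n_0 = (-0.3217, +0.9468)
n_1 = (-0.9662, +0.2577)
n_2 = (-0.8338, -0.5521)
n_3 = (-0.2083, -0.9781)
n_4 = (+0.9857, -0.1683)
  (0,1): δ = 123.70°  ·
  (0,2): δ = 75.25°  ·
  (0,3): δ = 30.79°  ✓
  (0,4): δ = 61.54°  ✓
  (1,2): δ = 131.56°  ·
  (1,3): δ = 87.09°  ·
  (1,4): δ = 5.24°  ✓
  (2,3): δ = 135.54°  ·
  (2,4): δ = 43.20°  ✓
  (3,4): δ = 87.67°  ·
antipodal pairs: 4

count = 4; pairs: (0,3), (0,4), (1,4), (2,4)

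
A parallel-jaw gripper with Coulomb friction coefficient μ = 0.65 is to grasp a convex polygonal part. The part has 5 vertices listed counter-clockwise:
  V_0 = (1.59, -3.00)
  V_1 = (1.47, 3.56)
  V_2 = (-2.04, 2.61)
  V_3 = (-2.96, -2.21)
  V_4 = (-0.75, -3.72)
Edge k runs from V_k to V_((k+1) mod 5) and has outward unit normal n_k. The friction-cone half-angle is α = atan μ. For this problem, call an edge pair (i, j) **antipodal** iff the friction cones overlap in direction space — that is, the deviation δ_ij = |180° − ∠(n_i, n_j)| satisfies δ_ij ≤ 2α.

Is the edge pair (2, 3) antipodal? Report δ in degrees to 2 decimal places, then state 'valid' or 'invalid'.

δ = 113.54°, invalid

α = atan 0.65 = 33.02°;  2α = 66.05°
edge 2: e_2 = (-0.92, -4.82);  n_2 = (-0.9823, +0.1875)
edge 3: e_3 = (+2.21, -1.51);  n_3 = (-0.5641, -0.8257)
∠(n_2, n_3) = 66.46°
δ = |180° − 66.46°| = 113.54°
113.54° > 2α = 66.05°  →  invalid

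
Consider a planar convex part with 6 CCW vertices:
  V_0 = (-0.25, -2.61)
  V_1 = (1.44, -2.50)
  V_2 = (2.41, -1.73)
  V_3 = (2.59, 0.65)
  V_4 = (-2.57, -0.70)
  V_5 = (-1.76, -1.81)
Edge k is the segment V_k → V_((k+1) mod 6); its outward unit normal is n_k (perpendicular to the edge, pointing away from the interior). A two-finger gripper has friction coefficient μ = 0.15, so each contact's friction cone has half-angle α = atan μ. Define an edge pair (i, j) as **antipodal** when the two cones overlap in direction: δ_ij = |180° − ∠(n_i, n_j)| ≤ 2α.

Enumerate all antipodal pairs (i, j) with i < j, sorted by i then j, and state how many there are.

count = 1; pairs: (0,3)

α = atan 0.15 = 8.53°;  2α = 17.06°
n_0 = (+0.0650, -0.9979)
n_1 = (+0.6217, -0.7832)
n_2 = (+0.9972, -0.0754)
n_3 = (-0.2531, +0.9674)
n_4 = (-0.8078, -0.5895)
n_5 = (-0.4682, -0.8836)
  (0,1): δ = 145.28°  ·
  (0,2): δ = 98.05°  ·
  (0,3): δ = 10.94°  ✓
  (0,4): δ = 122.40°  ·
  (0,5): δ = 148.36°  ·
  (1,2): δ = 132.77°  ·
  (1,3): δ = 23.78°  ·
  (1,4): δ = 87.68°  ·
  (1,5): δ = 113.64°  ·
  (2,3): δ = 71.01°  ·
  (2,4): δ = 40.44°  ·
  (2,5): δ = 66.41°  ·
  (3,4): δ = 68.54°  ·
  (3,5): δ = 42.58°  ·
  (4,5): δ = 154.03°  ·
antipodal pairs: 1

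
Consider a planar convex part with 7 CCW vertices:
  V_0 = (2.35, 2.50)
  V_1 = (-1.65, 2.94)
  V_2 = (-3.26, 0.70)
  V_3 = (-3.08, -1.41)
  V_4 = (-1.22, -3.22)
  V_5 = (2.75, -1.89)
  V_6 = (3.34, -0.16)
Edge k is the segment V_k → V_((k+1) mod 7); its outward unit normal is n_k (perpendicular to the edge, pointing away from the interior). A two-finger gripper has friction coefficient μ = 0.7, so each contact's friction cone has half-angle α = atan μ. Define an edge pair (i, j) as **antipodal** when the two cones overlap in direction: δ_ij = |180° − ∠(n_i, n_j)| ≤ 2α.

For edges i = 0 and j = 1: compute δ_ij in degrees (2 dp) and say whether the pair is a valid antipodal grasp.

α = atan 0.7 = 34.99°;  2α = 69.98°
edge 0: e_0 = (-4.00, +0.44);  n_0 = (+0.1093, +0.9940)
edge 1: e_1 = (-1.61, -2.24);  n_1 = (-0.8120, +0.5836)
∠(n_0, n_1) = 60.57°
δ = |180° − 60.57°| = 119.43°
119.43° > 2α = 69.98°  →  invalid

δ = 119.43°, invalid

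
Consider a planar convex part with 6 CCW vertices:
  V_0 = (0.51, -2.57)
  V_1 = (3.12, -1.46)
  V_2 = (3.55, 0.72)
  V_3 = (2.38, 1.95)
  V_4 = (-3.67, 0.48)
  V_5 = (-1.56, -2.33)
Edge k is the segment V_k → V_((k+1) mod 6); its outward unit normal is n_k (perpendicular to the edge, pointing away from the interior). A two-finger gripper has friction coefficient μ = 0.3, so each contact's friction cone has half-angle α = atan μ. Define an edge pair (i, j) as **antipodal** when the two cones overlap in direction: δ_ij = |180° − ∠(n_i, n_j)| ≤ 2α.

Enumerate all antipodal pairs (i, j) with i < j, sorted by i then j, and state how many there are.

α = atan 0.3 = 16.70°;  2α = 33.40°
n_0 = (+0.3914, -0.9202)
n_1 = (+0.9811, -0.1935)
n_2 = (+0.7246, +0.6892)
n_3 = (-0.2361, +0.9717)
n_4 = (-0.7997, -0.6005)
n_5 = (-0.1152, -0.9933)
  (0,1): δ = 124.20°  ·
  (0,2): δ = 69.47°  ·
  (0,3): δ = 9.38°  ✓
  (0,4): δ = 103.86°  ·
  (0,5): δ = 150.35°  ·
  (1,2): δ = 125.27°  ·
  (1,3): δ = 65.18°  ·
  (1,4): δ = 48.06°  ·
  (1,5): δ = 94.54°  ·
  (2,3): δ = 119.91°  ·
  (2,4): δ = 6.67°  ✓
  (2,5): δ = 39.82°  ·
  (3,4): δ = 66.75°  ·
  (3,5): δ = 20.27°  ✓
  (4,5): δ = 133.52°  ·
antipodal pairs: 3

count = 3; pairs: (0,3), (2,4), (3,5)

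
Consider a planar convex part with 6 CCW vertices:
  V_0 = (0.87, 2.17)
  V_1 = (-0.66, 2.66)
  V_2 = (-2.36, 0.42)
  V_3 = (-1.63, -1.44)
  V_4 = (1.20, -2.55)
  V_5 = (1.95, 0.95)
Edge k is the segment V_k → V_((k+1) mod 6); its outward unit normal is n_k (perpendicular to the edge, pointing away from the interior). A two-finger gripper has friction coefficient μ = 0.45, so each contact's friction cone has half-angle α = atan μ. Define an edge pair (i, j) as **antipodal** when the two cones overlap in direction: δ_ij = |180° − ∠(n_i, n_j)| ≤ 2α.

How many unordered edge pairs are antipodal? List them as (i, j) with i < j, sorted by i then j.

count = 5; pairs: (0,3), (1,4), (2,4), (2,5), (3,5)

α = atan 0.45 = 24.23°;  2α = 48.46°
n_0 = (+0.3050, +0.9524)
n_1 = (-0.7966, +0.6045)
n_2 = (-0.9309, -0.3653)
n_3 = (-0.3651, -0.9310)
n_4 = (+0.9778, -0.2095)
n_5 = (+0.7488, +0.6628)
  (0,1): δ = 109.44°  ·
  (0,2): δ = 50.81°  ·
  (0,3): δ = 3.66°  ✓
  (0,4): δ = 95.66°  ·
  (0,5): δ = 149.27°  ·
  (1,2): δ = 121.38°  ·
  (1,3): δ = 74.22°  ·
  (1,4): δ = 25.10°  ✓
  (1,5): δ = 78.71°  ·
  (2,3): δ = 132.85°  ·
  (2,4): δ = 33.52°  ✓
  (2,5): δ = 20.09°  ✓
  (3,4): δ = 80.68°  ·
  (3,5): δ = 27.07°  ✓
  (4,5): δ = 126.39°  ·
antipodal pairs: 5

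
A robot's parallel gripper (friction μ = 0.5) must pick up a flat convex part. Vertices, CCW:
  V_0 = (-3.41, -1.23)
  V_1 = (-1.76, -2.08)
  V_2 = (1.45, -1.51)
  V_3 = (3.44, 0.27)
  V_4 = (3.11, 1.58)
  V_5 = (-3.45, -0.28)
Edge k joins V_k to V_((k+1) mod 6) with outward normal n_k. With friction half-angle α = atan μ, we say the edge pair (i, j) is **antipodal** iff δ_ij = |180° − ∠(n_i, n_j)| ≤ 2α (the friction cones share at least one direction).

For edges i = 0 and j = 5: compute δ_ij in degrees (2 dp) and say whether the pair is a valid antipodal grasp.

δ = 119.67°, invalid

α = atan 0.5 = 26.57°;  2α = 53.13°
edge 0: e_0 = (+1.65, -0.85);  n_0 = (-0.4580, -0.8890)
edge 5: e_5 = (+0.04, -0.95);  n_5 = (-0.9991, -0.0421)
∠(n_0, n_5) = 60.33°
δ = |180° − 60.33°| = 119.67°
119.67° > 2α = 53.13°  →  invalid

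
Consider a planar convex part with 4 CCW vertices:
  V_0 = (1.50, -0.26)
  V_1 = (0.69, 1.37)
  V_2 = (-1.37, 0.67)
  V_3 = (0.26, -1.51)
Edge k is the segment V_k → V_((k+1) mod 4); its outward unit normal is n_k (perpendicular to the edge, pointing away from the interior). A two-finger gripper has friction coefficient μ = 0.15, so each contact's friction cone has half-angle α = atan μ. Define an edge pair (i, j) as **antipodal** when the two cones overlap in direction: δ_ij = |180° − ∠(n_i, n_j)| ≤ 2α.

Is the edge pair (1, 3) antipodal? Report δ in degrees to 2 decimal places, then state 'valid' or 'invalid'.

δ = 26.46°, invalid

α = atan 0.15 = 8.53°;  2α = 17.06°
edge 1: e_1 = (-2.06, -0.70);  n_1 = (-0.3217, +0.9468)
edge 3: e_3 = (+1.24, +1.25);  n_3 = (+0.7099, -0.7043)
∠(n_1, n_3) = 153.54°
δ = |180° − 153.54°| = 26.46°
26.46° > 2α = 17.06°  →  invalid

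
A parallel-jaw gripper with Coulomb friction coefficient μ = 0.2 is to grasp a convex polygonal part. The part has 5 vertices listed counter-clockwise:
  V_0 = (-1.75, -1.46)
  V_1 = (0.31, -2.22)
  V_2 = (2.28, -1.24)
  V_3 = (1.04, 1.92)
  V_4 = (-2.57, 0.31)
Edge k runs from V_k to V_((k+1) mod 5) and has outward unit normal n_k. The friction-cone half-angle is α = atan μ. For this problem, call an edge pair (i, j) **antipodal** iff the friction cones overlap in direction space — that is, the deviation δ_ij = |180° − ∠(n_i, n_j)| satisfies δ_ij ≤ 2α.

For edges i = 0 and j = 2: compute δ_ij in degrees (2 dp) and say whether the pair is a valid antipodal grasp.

δ = 48.32°, invalid

α = atan 0.2 = 11.31°;  2α = 22.62°
edge 0: e_0 = (+2.06, -0.76);  n_0 = (-0.3461, -0.9382)
edge 2: e_2 = (-1.24, +3.16);  n_2 = (+0.9309, +0.3653)
∠(n_0, n_2) = 131.68°
δ = |180° − 131.68°| = 48.32°
48.32° > 2α = 22.62°  →  invalid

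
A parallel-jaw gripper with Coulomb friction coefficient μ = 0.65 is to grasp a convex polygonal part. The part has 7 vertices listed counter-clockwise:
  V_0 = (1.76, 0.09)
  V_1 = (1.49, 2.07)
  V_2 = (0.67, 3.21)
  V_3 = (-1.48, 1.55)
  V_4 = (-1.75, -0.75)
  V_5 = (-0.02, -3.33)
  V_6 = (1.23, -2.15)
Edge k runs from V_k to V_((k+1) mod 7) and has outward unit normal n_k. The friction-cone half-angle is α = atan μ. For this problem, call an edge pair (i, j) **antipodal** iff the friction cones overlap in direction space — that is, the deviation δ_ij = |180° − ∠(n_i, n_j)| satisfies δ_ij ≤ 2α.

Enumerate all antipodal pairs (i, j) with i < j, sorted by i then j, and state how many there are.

count = 10; pairs: (0,2), (0,3), (0,4), (1,3), (1,4), (2,5), (2,6), (3,5), (3,6), (4,6)

α = atan 0.65 = 33.02°;  2α = 66.05°
n_0 = (+0.9908, +0.1351)
n_1 = (+0.8118, +0.5839)
n_2 = (-0.6111, +0.7915)
n_3 = (-0.9932, +0.1166)
n_4 = (-0.8306, -0.5569)
n_5 = (+0.6865, -0.7272)
n_6 = (+0.9731, -0.2302)
  (0,1): δ = 152.04°  ·
  (0,2): δ = 60.09°  ✓
  (0,3): δ = 14.46°  ✓
  (0,4): δ = 26.08°  ✓
  (0,5): δ = 125.58°  ·
  (0,6): δ = 158.92°  ·
  (1,2): δ = 88.06°  ·
  (1,3): δ = 42.42°  ✓
  (1,4): δ = 1.88°  ✓
  (1,5): δ = 97.62°  ·
  (1,6): δ = 130.96°  ·
  (2,3): δ = 134.37°  ·
  (2,4): δ = 93.83°  ·
  (2,5): δ = 5.68°  ✓
  (2,6): δ = 39.02°  ✓
  (3,4): δ = 139.46°  ·
  (3,5): δ = 39.95°  ✓
  (3,6): δ = 6.62°  ✓
  (4,5): δ = 80.49°  ·
  (4,6): δ = 47.16°  ✓
  (5,6): δ = 146.66°  ·
antipodal pairs: 10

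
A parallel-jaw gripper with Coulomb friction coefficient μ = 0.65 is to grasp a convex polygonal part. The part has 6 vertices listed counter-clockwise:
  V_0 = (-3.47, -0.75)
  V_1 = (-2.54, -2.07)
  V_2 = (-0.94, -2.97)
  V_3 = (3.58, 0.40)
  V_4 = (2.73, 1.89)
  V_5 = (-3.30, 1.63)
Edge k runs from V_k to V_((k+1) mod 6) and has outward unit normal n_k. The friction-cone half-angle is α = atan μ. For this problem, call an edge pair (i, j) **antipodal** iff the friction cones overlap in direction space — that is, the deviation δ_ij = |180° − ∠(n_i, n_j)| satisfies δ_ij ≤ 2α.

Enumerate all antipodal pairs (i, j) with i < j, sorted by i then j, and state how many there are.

α = atan 0.65 = 33.02°;  2α = 66.05°
n_0 = (-0.8175, -0.5760)
n_1 = (-0.4903, -0.8716)
n_2 = (+0.5977, -0.8017)
n_3 = (+0.8686, +0.4955)
n_4 = (-0.0431, +0.9991)
n_5 = (-0.9975, +0.0712)
  (0,1): δ = 154.52°  ·
  (0,2): δ = 88.46°  ·
  (0,3): δ = 5.46°  ✓
  (0,4): δ = 57.30°  ✓
  (0,5): δ = 140.75°  ·
  (1,2): δ = 113.93°  ·
  (1,3): δ = 30.94°  ✓
  (1,4): δ = 31.83°  ✓
  (1,5): δ = 115.27°  ·
  (2,3): δ = 97.00°  ·
  (2,4): δ = 34.24°  ✓
  (2,5): δ = 49.21°  ✓
  (3,4): δ = 117.23°  ·
  (3,5): δ = 33.79°  ✓
  (4,5): δ = 96.55°  ·
antipodal pairs: 7

count = 7; pairs: (0,3), (0,4), (1,3), (1,4), (2,4), (2,5), (3,5)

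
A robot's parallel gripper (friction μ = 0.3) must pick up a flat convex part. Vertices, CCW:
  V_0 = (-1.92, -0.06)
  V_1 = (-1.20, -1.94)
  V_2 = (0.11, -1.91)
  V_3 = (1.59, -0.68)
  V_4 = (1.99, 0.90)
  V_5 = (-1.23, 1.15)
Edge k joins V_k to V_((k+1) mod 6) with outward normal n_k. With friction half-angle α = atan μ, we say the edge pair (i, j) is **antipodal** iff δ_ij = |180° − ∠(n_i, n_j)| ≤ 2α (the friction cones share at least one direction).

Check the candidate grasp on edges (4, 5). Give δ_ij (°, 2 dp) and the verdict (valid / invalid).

α = atan 0.3 = 16.70°;  2α = 33.40°
edge 4: e_4 = (-3.22, +0.25);  n_4 = (+0.0774, +0.9970)
edge 5: e_5 = (-0.69, -1.21);  n_5 = (-0.8687, +0.4954)
∠(n_4, n_5) = 64.75°
δ = |180° − 64.75°| = 115.25°
115.25° > 2α = 33.40°  →  invalid

δ = 115.25°, invalid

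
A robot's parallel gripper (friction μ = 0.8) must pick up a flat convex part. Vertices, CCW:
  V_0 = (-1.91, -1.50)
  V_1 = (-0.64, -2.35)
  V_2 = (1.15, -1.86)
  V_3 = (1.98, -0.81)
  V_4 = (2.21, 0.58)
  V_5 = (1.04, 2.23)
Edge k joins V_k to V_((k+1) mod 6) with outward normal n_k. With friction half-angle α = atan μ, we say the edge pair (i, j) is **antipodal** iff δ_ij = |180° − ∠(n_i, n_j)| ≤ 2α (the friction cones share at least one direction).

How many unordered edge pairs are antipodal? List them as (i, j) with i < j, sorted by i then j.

count = 7; pairs: (0,3), (0,4), (1,4), (1,5), (2,5), (3,5), (4,5)

α = atan 0.8 = 38.66°;  2α = 77.32°
n_0 = (-0.5562, -0.8310)
n_1 = (+0.2640, -0.9645)
n_2 = (+0.7845, -0.6201)
n_3 = (+0.9866, -0.1632)
n_4 = (+0.8157, +0.5784)
n_5 = (-0.7843, +0.6203)
  (0,1): δ = 130.90°  ·
  (0,2): δ = 94.53°  ·
  (0,3): δ = 65.60°  ✓
  (0,4): δ = 20.87°  ✓
  (0,5): δ = 85.45°  ·
  (1,2): δ = 143.63°  ·
  (1,3): δ = 114.70°  ·
  (1,4): δ = 69.97°  ✓
  (1,5): δ = 36.35°  ✓
  (2,3): δ = 151.07°  ·
  (2,4): δ = 106.33°  ·
  (2,5): δ = 0.01°  ✓
  (3,4): δ = 135.26°  ·
  (3,5): δ = 28.94°  ✓
  (4,5): δ = 73.68°  ✓
antipodal pairs: 7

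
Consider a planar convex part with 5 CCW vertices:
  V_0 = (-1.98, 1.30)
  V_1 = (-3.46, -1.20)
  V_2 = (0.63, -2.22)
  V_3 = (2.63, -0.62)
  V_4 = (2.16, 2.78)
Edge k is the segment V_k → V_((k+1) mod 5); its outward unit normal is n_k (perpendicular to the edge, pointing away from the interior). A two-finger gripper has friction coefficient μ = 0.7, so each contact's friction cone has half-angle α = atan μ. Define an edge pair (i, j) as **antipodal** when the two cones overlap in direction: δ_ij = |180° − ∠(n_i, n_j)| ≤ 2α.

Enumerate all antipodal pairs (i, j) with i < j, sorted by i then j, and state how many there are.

α = atan 0.7 = 34.99°;  2α = 69.98°
n_0 = (-0.8605, +0.5094)
n_1 = (-0.2420, -0.9703)
n_2 = (+0.6247, -0.7809)
n_3 = (+0.9906, +0.1369)
n_4 = (-0.3366, +0.9416)
  (0,1): δ = 73.38°  ·
  (0,2): δ = 20.71°  ✓
  (0,3): δ = 38.50°  ✓
  (0,4): δ = 140.30°  ·
  (1,2): δ = 127.34°  ·
  (1,3): δ = 68.13°  ✓
  (1,4): δ = 33.67°  ✓
  (2,3): δ = 120.79°  ·
  (2,4): δ = 18.99°  ✓
  (3,4): δ = 78.20°  ·
antipodal pairs: 5

count = 5; pairs: (0,2), (0,3), (1,3), (1,4), (2,4)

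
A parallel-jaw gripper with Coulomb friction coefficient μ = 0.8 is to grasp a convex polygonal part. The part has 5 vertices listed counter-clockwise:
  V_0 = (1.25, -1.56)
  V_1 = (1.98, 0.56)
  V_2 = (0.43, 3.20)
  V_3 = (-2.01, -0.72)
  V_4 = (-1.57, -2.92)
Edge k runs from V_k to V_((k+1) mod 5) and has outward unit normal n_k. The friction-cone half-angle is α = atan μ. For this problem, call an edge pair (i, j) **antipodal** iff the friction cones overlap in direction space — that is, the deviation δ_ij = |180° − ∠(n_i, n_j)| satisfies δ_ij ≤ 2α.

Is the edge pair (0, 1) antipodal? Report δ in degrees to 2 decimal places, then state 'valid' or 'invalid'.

δ = 130.58°, invalid

α = atan 0.8 = 38.66°;  2α = 77.32°
edge 0: e_0 = (+0.73, +2.12);  n_0 = (+0.9455, -0.3256)
edge 1: e_1 = (-1.55, +2.64);  n_1 = (+0.8624, +0.5063)
∠(n_0, n_1) = 49.42°
δ = |180° − 49.42°| = 130.58°
130.58° > 2α = 77.32°  →  invalid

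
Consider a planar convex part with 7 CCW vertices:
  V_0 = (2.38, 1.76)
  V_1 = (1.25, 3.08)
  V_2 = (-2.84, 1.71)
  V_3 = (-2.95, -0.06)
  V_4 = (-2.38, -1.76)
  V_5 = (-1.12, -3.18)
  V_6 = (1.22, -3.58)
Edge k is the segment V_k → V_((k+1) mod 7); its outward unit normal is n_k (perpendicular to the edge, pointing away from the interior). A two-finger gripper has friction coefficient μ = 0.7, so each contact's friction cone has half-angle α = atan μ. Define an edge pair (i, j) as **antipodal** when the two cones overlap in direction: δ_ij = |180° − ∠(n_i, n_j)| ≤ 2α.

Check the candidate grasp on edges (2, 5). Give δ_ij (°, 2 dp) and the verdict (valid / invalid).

δ = 96.14°, invalid

α = atan 0.7 = 34.99°;  2α = 69.98°
edge 2: e_2 = (-0.11, -1.77);  n_2 = (-0.9981, +0.0620)
edge 5: e_5 = (+2.34, -0.40);  n_5 = (-0.1685, -0.9857)
∠(n_2, n_5) = 83.86°
δ = |180° − 83.86°| = 96.14°
96.14° > 2α = 69.98°  →  invalid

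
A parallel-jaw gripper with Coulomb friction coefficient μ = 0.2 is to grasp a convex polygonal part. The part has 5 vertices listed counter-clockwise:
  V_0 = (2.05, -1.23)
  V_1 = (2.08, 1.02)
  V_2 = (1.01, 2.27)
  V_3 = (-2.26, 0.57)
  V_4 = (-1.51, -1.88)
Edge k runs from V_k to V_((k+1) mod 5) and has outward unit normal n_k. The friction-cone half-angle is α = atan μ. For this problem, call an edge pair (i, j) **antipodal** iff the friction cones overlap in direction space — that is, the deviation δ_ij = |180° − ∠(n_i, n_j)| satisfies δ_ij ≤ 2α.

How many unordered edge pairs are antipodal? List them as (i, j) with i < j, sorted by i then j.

α = atan 0.2 = 11.31°;  2α = 22.62°
n_0 = (+0.9999, -0.0133)
n_1 = (+0.7597, +0.6503)
n_2 = (-0.4613, +0.8873)
n_3 = (-0.9562, -0.2927)
n_4 = (+0.1796, -0.9837)
  (0,1): δ = 138.67°  ·
  (0,2): δ = 61.77°  ·
  (0,3): δ = 17.78°  ✓
  (0,4): δ = 101.11°  ·
  (1,2): δ = 103.09°  ·
  (1,3): δ = 23.54°  ·
  (1,4): δ = 59.78°  ·
  (2,3): δ = 100.45°  ·
  (2,4): δ = 17.12°  ✓
  (3,4): δ = 96.67°  ·
antipodal pairs: 2

count = 2; pairs: (0,3), (2,4)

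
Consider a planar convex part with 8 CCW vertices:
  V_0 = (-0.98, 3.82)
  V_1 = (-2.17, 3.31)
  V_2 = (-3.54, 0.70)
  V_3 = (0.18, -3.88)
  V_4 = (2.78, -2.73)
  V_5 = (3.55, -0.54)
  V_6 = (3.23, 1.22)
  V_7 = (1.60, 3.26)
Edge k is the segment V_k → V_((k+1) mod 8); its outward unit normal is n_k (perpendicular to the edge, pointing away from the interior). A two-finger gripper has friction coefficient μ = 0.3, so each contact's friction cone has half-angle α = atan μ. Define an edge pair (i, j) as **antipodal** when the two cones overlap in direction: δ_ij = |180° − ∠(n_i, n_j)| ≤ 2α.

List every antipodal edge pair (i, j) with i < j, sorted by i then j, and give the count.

α = atan 0.3 = 16.70°;  2α = 33.40°
n_0 = (-0.3939, +0.9191)
n_1 = (-0.8854, +0.4648)
n_2 = (-0.7762, -0.6305)
n_3 = (+0.4045, -0.9145)
n_4 = (+0.9434, -0.3317)
n_5 = (+0.9839, +0.1789)
n_6 = (+0.7812, +0.6242)
n_7 = (+0.2121, +0.9772)
  (0,1): δ = 140.89°  ·
  (0,2): δ = 74.11°  ·
  (0,3): δ = 0.66°  ✓
  (0,4): δ = 47.43°  ·
  (0,5): δ = 77.11°  ·
  (0,6): δ = 105.43°  ·
  (0,7): δ = 144.56°  ·
  (1,2): δ = 113.22°  ·
  (1,3): δ = 38.44°  ·
  (1,4): δ = 8.32°  ✓
  (1,5): δ = 38.00°  ·
  (1,6): δ = 66.32°  ·
  (1,7): δ = 105.45°  ·
  (2,3): δ = 105.22°  ·
  (2,4): δ = 58.46°  ·
  (2,5): δ = 28.78°  ✓
  (2,6): δ = 0.46°  ✓
  (2,7): δ = 38.67°  ·
  (3,4): δ = 133.23°  ·
  (3,5): δ = 103.56°  ·
  (3,6): δ = 75.23°  ·
  (3,7): δ = 36.11°  ·
  (4,5): δ = 150.32°  ·
  (4,6): δ = 122.00°  ·
  (4,7): δ = 82.87°  ·
  (5,6): δ = 151.68°  ·
  (5,7): δ = 112.55°  ·
  (6,7): δ = 140.87°  ·
antipodal pairs: 4

count = 4; pairs: (0,3), (1,4), (2,5), (2,6)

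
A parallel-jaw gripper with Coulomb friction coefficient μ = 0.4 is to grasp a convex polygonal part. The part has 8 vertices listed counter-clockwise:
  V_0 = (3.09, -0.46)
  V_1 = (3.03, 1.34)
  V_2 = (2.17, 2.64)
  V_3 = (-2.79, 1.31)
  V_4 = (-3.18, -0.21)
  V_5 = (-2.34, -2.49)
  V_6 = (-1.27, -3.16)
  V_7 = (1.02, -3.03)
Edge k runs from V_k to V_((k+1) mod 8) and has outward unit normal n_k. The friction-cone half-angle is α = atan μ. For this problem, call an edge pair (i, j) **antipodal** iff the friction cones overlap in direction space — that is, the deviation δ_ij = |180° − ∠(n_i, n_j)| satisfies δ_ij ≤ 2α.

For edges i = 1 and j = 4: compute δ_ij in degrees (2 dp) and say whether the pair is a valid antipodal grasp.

α = atan 0.4 = 21.80°;  2α = 43.60°
edge 1: e_1 = (-0.86, +1.30);  n_1 = (+0.8340, +0.5517)
edge 4: e_4 = (+0.84, -2.28);  n_4 = (-0.9383, -0.3457)
∠(n_1, n_4) = 166.74°
δ = |180° − 166.74°| = 13.26°
13.26° ≤ 2α = 43.60°  →  valid

δ = 13.26°, valid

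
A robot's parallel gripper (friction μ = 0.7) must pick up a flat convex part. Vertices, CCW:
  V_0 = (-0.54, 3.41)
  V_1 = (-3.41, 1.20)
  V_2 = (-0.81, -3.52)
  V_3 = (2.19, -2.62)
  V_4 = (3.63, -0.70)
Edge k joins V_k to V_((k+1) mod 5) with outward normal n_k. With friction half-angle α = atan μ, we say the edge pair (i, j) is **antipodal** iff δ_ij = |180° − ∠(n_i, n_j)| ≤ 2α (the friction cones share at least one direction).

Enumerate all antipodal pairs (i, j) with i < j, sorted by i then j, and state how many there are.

count = 5; pairs: (0,2), (0,3), (1,3), (1,4), (2,4)

α = atan 0.7 = 34.99°;  2α = 69.98°
n_0 = (-0.6101, +0.7923)
n_1 = (-0.8759, -0.4825)
n_2 = (+0.2873, -0.9578)
n_3 = (+0.8000, -0.6000)
n_4 = (+0.7020, +0.7122)
  (0,1): δ = 98.75°  ·
  (0,2): δ = 20.90°  ✓
  (0,3): δ = 15.53°  ✓
  (0,4): δ = 97.82°  ·
  (1,2): δ = 102.15°  ·
  (1,3): δ = 65.72°  ✓
  (1,4): δ = 16.57°  ✓
  (2,3): δ = 143.57°  ·
  (2,4): δ = 61.28°  ✓
  (3,4): δ = 97.71°  ·
antipodal pairs: 5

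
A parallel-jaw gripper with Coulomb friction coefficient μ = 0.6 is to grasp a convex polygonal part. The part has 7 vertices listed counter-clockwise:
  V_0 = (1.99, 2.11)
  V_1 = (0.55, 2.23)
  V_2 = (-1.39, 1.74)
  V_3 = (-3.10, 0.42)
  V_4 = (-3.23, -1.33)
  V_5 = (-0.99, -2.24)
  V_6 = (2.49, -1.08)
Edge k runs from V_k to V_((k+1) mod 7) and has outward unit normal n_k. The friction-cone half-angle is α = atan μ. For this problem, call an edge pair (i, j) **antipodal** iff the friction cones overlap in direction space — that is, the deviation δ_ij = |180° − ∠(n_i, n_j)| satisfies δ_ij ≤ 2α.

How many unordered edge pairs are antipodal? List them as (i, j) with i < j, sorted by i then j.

count = 9; pairs: (0,4), (0,5), (1,4), (1,5), (2,4), (2,5), (2,6), (3,6), (4,6)

α = atan 0.6 = 30.96°;  2α = 61.93°
n_0 = (+0.0830, +0.9965)
n_1 = (-0.2449, +0.9696)
n_2 = (-0.6111, +0.7916)
n_3 = (-0.9973, +0.0741)
n_4 = (-0.3764, -0.9265)
n_5 = (+0.3162, -0.9487)
n_6 = (+0.9879, +0.1548)
  (0,1): δ = 161.06°  ·
  (0,2): δ = 137.57°  ·
  (0,3): δ = 89.48°  ·
  (0,4): δ = 17.35°  ✓
  (0,5): δ = 23.20°  ✓
  (0,6): δ = 103.67°  ·
  (1,2): δ = 156.51°  ·
  (1,3): δ = 108.42°  ·
  (1,4): δ = 36.28°  ✓
  (1,5): δ = 4.26°  ✓
  (1,6): δ = 84.73°  ·
  (2,3): δ = 131.91°  ·
  (2,4): δ = 59.78°  ✓
  (2,5): δ = 19.23°  ✓
  (2,6): δ = 61.24°  ✓
  (3,4): δ = 107.86°  ·
  (3,5): δ = 67.32°  ·
  (3,6): δ = 13.16°  ✓
  (4,5): δ = 139.46°  ·
  (4,6): δ = 58.98°  ✓
  (5,6): δ = 99.53°  ·
antipodal pairs: 9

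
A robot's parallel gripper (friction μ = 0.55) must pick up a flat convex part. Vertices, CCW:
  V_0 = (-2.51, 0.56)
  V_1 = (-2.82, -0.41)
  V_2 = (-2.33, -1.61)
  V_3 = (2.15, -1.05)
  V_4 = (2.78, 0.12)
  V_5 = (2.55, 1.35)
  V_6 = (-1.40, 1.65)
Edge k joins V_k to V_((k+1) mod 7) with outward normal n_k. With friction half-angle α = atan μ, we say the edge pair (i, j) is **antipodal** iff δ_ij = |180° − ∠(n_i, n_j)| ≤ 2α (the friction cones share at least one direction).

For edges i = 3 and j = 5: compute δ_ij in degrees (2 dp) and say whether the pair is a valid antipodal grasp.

α = atan 0.55 = 28.81°;  2α = 57.62°
edge 3: e_3 = (+0.63, +1.17);  n_3 = (+0.8805, -0.4741)
edge 5: e_5 = (-3.95, +0.30);  n_5 = (+0.0757, +0.9971)
∠(n_3, n_5) = 113.96°
δ = |180° − 113.96°| = 66.04°
66.04° > 2α = 57.62°  →  invalid

δ = 66.04°, invalid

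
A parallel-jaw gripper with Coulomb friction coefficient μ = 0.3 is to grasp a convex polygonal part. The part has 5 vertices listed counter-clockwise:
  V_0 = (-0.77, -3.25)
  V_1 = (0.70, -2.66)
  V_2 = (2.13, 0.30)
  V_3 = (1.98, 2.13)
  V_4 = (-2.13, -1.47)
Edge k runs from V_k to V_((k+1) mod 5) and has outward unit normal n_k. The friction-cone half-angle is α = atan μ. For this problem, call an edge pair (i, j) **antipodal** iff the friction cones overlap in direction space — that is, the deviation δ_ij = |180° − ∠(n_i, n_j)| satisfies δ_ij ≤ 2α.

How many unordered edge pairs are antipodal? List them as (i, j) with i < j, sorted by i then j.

α = atan 0.3 = 16.70°;  2α = 33.40°
n_0 = (+0.3725, -0.9280)
n_1 = (+0.9004, -0.4350)
n_2 = (+0.9967, +0.0817)
n_3 = (-0.6589, +0.7522)
n_4 = (-0.7946, -0.6071)
  (0,1): δ = 137.65°  ·
  (0,2): δ = 107.18°  ·
  (0,3): δ = 19.35°  ✓
  (0,4): δ = 105.51°  ·
  (1,2): δ = 149.53°  ·
  (1,3): δ = 23.00°  ✓
  (1,4): δ = 63.17°  ·
  (2,3): δ = 53.47°  ·
  (2,4): δ = 32.70°  ✓
  (3,4): δ = 93.83°  ·
antipodal pairs: 3

count = 3; pairs: (0,3), (1,3), (2,4)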